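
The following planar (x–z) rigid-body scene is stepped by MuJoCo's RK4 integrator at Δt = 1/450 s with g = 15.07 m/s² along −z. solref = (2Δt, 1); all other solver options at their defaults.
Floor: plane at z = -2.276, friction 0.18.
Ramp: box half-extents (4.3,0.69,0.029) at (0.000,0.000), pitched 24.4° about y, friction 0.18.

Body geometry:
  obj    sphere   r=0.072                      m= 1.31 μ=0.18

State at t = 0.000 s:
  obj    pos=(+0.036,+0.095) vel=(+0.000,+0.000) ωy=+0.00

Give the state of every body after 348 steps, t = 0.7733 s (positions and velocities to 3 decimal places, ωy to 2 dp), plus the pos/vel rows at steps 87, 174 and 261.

State at t = 0.7733 s:
  obj    pos=(+1.247,-0.455) vel=(+3.132,-1.421) ωy=+47.75

Key-timestep trajectory:
   step    t(s)  obj.x    obj.z    obj.vx   obj.vz 
     87  0.1933   +0.112  +0.060  +0.783  -0.355
    174  0.3867   +0.339  -0.043  +1.566  -0.710
    261  0.5800   +0.717  -0.214  +2.349  -1.066


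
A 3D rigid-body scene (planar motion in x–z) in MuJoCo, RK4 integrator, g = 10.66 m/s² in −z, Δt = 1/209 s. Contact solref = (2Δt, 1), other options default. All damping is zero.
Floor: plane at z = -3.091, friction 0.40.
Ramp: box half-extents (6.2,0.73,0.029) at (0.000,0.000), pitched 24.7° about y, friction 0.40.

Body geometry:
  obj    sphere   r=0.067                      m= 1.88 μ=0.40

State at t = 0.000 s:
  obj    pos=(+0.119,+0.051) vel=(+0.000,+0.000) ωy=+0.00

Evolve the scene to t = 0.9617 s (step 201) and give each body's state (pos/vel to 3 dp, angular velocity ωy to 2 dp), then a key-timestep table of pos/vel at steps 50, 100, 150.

State at t = 0.9617 s:
  obj    pos=(+1.456,-0.564) vel=(+2.780,-1.279) ωy=+45.66

Key-timestep trajectory:
   step    t(s)  obj.x    obj.z    obj.vx   obj.vz 
     50  0.2392   +0.202  +0.013  +0.692  -0.318
    100  0.4785   +0.450  -0.101  +1.383  -0.636
    150  0.7177   +0.864  -0.292  +2.075  -0.954


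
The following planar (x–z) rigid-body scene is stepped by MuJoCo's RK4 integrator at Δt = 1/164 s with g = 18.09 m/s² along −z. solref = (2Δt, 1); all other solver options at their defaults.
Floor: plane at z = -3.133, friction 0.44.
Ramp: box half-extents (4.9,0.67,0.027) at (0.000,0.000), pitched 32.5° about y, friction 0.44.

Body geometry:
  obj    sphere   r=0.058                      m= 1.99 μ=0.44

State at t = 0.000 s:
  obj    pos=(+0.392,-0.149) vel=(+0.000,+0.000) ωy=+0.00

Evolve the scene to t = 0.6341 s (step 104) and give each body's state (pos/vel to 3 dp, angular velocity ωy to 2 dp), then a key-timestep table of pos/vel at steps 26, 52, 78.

State at t = 0.6341 s:
  obj    pos=(+1.570,-0.899) vel=(+3.713,-2.366) ωy=+75.89

Key-timestep trajectory:
   step    t(s)  obj.x    obj.z    obj.vx   obj.vz 
     26  0.1585   +0.466  -0.196  +0.929  -0.592
     52  0.3171   +0.686  -0.337  +1.857  -1.183
     78  0.4756   +1.054  -0.571  +2.785  -1.774


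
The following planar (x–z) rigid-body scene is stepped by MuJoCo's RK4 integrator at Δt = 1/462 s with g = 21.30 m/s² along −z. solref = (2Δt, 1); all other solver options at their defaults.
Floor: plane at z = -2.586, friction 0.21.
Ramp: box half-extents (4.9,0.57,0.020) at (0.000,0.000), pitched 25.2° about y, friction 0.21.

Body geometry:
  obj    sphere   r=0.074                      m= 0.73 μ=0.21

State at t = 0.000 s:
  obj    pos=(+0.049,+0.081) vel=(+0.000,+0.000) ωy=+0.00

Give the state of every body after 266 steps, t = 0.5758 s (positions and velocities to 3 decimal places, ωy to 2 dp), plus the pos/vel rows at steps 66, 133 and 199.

State at t = 0.5758 s:
  obj    pos=(+1.021,-0.376) vel=(+3.375,-1.588) ωy=+50.39

Key-timestep trajectory:
   step    t(s)  obj.x    obj.z    obj.vx   obj.vz 
     66  0.1429   +0.109  +0.053  +0.838  -0.394
    133  0.2879   +0.292  -0.033  +1.688  -0.794
    199  0.4307   +0.593  -0.175  +2.525  -1.188


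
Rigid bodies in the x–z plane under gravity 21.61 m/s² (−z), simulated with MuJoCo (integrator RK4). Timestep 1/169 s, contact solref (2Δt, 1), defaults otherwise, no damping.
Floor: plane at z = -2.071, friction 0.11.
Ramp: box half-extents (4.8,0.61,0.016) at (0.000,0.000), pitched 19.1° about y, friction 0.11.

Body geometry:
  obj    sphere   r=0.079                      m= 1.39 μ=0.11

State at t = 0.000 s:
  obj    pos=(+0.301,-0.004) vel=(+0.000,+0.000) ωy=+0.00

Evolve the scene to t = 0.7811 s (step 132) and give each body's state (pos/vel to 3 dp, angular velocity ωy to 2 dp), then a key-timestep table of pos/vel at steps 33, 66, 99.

State at t = 0.7811 s:
  obj    pos=(+1.757,-0.508) vel=(+3.728,-1.291) ωy=+49.91

Key-timestep trajectory:
   step    t(s)  obj.x    obj.z    obj.vx   obj.vz 
     33  0.1953   +0.392  -0.035  +0.933  -0.323
     66  0.3905   +0.665  -0.130  +1.865  -0.646
     99  0.5858   +1.120  -0.287  +2.796  -0.968


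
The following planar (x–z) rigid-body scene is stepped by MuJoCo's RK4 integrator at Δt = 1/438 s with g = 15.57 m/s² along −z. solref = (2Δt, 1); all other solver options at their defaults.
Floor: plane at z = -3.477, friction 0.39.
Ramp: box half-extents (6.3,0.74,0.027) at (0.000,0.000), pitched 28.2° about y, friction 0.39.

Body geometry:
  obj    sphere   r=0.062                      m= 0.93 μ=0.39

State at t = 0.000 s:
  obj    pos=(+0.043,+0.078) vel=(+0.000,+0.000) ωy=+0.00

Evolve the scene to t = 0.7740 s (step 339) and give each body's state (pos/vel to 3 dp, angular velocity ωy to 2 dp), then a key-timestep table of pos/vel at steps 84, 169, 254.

State at t = 0.7740 s:
  obj    pos=(+1.430,-0.666) vel=(+3.585,-1.922) ωy=+65.60

Key-timestep trajectory:
   step    t(s)  obj.x    obj.z    obj.vx   obj.vz 
     84  0.1918   +0.128  +0.032  +0.888  -0.476
    169  0.3858   +0.388  -0.107  +1.787  -0.958
    254  0.5799   +0.822  -0.340  +2.686  -1.440


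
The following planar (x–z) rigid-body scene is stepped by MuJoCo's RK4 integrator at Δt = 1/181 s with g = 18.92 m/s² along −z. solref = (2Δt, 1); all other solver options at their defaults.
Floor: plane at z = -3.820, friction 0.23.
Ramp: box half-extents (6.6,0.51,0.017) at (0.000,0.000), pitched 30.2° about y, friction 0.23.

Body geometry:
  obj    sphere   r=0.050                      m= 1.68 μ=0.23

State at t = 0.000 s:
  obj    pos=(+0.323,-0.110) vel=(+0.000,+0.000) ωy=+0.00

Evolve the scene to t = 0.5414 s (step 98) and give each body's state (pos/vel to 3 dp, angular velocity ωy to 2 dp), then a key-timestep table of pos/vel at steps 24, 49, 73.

State at t = 0.5414 s:
  obj    pos=(+1.184,-0.612) vel=(+3.181,-1.852) ωy=+73.57

Key-timestep trajectory:
   step    t(s)  obj.x    obj.z    obj.vx   obj.vz 
     24  0.1326   +0.375  -0.141  +0.779  -0.454
     49  0.2707   +0.538  -0.236  +1.591  -0.926
     73  0.4033   +0.801  -0.389  +2.370  -1.379


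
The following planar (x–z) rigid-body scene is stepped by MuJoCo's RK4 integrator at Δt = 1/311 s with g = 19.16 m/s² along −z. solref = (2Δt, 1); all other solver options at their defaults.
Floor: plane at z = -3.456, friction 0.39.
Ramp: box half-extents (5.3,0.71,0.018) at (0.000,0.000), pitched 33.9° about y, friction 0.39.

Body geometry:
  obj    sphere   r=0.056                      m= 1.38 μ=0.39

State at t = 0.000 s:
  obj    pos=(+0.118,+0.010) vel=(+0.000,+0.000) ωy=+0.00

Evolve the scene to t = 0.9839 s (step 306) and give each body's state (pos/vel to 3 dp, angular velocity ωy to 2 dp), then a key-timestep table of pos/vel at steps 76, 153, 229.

State at t = 0.9839 s:
  obj    pos=(+3.185,-2.051) vel=(+6.234,-4.189) ωy=+134.10

Key-timestep trajectory:
   step    t(s)  obj.x    obj.z    obj.vx   obj.vz 
     76  0.2444   +0.307  -0.117  +1.548  -1.041
    153  0.4920   +0.885  -0.505  +3.117  -2.095
    229  0.7363   +1.836  -1.144  +4.665  -3.135


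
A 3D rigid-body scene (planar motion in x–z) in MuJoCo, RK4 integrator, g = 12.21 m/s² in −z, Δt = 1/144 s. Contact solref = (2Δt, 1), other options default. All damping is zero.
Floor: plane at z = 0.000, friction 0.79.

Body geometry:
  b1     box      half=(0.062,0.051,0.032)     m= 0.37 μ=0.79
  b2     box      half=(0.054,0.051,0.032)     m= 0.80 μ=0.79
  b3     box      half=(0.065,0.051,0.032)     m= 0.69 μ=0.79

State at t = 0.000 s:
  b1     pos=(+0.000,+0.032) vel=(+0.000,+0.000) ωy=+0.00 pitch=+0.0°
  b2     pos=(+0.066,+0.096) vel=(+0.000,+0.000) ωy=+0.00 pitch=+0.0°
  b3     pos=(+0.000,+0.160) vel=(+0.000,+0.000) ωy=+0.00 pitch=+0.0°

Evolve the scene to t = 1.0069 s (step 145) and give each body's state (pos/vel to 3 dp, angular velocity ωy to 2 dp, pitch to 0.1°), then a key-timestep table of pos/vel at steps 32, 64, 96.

State at t = 1.0069 s:
  b1     pos=(+0.000,+0.032) vel=(+0.000,+0.000) ωy=+0.00 pitch=+0.0°
  b2     pos=(+0.202,+0.032) vel=(+0.000,+0.000) ωy=+0.00 pitch=+180.0°
  b3     pos=(-0.152,+0.032) vel=(+0.000,+0.000) ωy=+0.00 pitch=+180.0°

Key-timestep trajectory:
   step    t(s)  b1.x    b1.z    b1.vx   b1.vz   b2.x    b2.z    b2.vx   b2.vz   b3.x    b3.z    b3.vx   b3.vz 
     32  0.2222   +0.000  +0.032  +0.000  +0.001   +0.068  +0.095  +0.045  -0.007   -0.037  +0.136  -0.279  +0.018
     64  0.4444   +0.000  +0.032  +0.000  +0.000   +0.116  +0.053  +0.423  +0.057   -0.133  +0.073  -0.527  -1.068
     96  0.6667   +0.000  +0.032  +0.000  +0.000   +0.163  +0.060  +0.254  -0.075   -0.152  +0.032  +0.000  +0.000


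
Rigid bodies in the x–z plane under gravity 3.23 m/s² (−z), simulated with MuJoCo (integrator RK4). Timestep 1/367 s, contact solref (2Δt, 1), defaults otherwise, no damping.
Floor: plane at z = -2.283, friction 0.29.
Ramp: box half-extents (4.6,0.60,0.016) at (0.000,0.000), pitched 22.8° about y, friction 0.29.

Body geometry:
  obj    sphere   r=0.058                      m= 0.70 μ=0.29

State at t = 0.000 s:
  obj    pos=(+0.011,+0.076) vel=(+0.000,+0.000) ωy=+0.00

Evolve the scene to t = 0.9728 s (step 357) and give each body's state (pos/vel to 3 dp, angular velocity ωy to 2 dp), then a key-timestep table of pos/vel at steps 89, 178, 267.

State at t = 0.9728 s:
  obj    pos=(+0.401,-0.088) vel=(+0.802,-0.337) ωy=+14.99

Key-timestep trajectory:
   step    t(s)  obj.x    obj.z    obj.vx   obj.vz 
     89  0.2425   +0.035  +0.065  +0.200  -0.084
    178  0.4850   +0.108  +0.035  +0.400  -0.168
    267  0.7275   +0.229  -0.016  +0.600  -0.252


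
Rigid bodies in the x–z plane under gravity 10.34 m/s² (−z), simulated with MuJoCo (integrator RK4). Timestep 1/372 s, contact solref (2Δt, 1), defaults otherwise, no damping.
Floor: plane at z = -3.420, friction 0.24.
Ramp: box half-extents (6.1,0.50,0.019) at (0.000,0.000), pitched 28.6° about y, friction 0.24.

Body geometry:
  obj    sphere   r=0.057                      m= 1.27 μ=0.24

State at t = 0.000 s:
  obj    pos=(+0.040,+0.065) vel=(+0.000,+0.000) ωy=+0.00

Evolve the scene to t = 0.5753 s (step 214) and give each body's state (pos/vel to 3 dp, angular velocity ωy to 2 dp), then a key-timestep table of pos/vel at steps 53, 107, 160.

State at t = 0.5753 s:
  obj    pos=(+0.554,-0.215) vel=(+1.786,-0.974) ωy=+35.67

Key-timestep trajectory:
   step    t(s)  obj.x    obj.z    obj.vx   obj.vz 
     53  0.1425   +0.071  +0.048  +0.442  -0.241
    107  0.2876   +0.168  -0.005  +0.893  -0.487
    160  0.4301   +0.327  -0.092  +1.335  -0.728


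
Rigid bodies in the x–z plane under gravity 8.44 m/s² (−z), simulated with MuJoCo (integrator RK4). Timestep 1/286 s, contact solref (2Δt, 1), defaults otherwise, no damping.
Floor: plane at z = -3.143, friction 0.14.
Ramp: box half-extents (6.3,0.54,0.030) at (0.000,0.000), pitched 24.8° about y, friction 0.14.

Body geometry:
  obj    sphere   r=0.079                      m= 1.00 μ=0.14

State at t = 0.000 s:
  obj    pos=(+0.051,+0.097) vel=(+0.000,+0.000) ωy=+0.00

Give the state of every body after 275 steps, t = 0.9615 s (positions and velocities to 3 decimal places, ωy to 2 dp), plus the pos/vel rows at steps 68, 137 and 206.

State at t = 0.9615 s:
  obj    pos=(+1.112,-0.394) vel=(+2.207,-1.020) ωy=+30.77

Key-timestep trajectory:
   step    t(s)  obj.x    obj.z    obj.vx   obj.vz 
     68  0.2378   +0.116  +0.067  +0.546  -0.252
    137  0.4790   +0.314  -0.025  +1.100  -0.508
    206  0.7203   +0.646  -0.179  +1.654  -0.764


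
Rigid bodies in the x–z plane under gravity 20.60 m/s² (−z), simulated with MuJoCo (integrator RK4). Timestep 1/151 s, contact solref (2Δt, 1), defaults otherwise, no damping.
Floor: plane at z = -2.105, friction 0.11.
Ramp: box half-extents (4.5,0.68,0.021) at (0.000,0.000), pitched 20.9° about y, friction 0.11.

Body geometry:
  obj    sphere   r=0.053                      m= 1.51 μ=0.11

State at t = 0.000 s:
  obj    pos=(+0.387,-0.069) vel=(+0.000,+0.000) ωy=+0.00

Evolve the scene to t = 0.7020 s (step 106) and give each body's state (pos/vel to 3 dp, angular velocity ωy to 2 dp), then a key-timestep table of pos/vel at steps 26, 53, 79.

State at t = 0.7020 s:
  obj    pos=(+1.596,-0.530) vel=(+3.443,-1.315) ωy=+69.48

Key-timestep trajectory:
   step    t(s)  obj.x    obj.z    obj.vx   obj.vz 
     26  0.1722   +0.460  -0.096  +0.845  -0.323
     53  0.3510   +0.689  -0.184  +1.722  -0.658
     79  0.5232   +1.059  -0.325  +2.566  -0.980


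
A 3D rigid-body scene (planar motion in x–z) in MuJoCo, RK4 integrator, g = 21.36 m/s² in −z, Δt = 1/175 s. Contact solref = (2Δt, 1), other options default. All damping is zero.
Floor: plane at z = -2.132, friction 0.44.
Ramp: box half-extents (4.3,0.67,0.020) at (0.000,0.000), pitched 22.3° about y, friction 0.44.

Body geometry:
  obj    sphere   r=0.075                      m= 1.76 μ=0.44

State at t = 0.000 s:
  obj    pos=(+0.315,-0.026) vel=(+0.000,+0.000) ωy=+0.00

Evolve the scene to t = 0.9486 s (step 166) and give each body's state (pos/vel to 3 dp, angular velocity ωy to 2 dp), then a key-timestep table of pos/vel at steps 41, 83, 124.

State at t = 0.9486 s:
  obj    pos=(+2.725,-1.015) vel=(+5.081,-2.084) ωy=+73.21

Key-timestep trajectory:
   step    t(s)  obj.x    obj.z    obj.vx   obj.vz 
     41  0.2343   +0.462  -0.087  +1.255  -0.515
     83  0.4743   +0.917  -0.274  +2.540  -1.042
    124  0.7086   +1.660  -0.578  +3.795  -1.557


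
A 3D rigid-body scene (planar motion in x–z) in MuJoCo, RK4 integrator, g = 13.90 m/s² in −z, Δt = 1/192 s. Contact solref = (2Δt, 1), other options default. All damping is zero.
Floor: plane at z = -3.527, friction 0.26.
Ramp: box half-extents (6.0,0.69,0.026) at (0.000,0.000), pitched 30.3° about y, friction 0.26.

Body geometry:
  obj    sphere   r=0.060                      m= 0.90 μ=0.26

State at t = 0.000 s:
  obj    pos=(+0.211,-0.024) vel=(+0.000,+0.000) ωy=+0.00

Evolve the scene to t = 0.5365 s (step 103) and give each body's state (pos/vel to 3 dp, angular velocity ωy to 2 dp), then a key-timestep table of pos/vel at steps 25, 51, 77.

State at t = 0.5365 s:
  obj    pos=(+0.834,-0.388) vel=(+2.320,-1.356) ωy=+44.77

Key-timestep trajectory:
   step    t(s)  obj.x    obj.z    obj.vx   obj.vz 
     25  0.1302   +0.248  -0.045  +0.563  -0.329
     51  0.2656   +0.364  -0.113  +1.149  -0.672
     77  0.4010   +0.559  -0.227  +1.735  -1.014


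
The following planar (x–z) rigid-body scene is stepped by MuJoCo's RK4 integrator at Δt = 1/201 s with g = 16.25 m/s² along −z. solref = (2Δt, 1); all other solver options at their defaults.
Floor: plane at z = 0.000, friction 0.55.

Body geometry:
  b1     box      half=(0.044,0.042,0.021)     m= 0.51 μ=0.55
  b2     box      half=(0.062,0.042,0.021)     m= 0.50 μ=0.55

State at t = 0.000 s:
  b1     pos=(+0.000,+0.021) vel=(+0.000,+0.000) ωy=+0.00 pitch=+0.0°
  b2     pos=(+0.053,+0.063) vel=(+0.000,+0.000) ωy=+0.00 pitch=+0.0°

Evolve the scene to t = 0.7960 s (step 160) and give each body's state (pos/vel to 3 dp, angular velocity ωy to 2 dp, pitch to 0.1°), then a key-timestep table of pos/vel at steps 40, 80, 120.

State at t = 0.7960 s:
  b1     pos=(+0.000,+0.021) vel=(-0.001,+0.000) ωy=+0.00 pitch=+0.0°
  b2     pos=(+0.063,+0.054) vel=(+0.001,-0.001) ωy=-0.02 pitch=+36.4°

Key-timestep trajectory:
   step    t(s)  b1.x    b1.z    b1.vx   b1.vz   b2.x    b2.z    b2.vx   b2.vz 
     40  0.1990   +0.000  +0.021  -0.001  +0.000   +0.062  +0.054  +0.029  -0.001
     80  0.3980   +0.000  +0.021  -0.001  +0.000   +0.063  +0.054  +0.001  -0.001
    120  0.5970   +0.000  +0.021  -0.001  +0.000   +0.063  +0.054  +0.001  -0.001


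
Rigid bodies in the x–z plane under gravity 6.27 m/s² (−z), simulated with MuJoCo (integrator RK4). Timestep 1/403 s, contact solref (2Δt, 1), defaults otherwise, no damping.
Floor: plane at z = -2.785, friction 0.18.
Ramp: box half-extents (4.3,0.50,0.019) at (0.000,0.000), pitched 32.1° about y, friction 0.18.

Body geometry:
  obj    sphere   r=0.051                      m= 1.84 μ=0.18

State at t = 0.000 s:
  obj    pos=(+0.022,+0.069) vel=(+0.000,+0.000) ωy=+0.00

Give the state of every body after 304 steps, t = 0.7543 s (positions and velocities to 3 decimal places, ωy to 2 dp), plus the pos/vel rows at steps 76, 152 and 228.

State at t = 0.7543 s:
  obj    pos=(+0.596,-0.291) vel=(+1.521,-0.954) ωy=+35.19

Key-timestep trajectory:
   step    t(s)  obj.x    obj.z    obj.vx   obj.vz 
     76  0.1886   +0.058  +0.046  +0.381  -0.237
    152  0.3772   +0.166  -0.021  +0.761  -0.476
    228  0.5658   +0.345  -0.134  +1.141  -0.715


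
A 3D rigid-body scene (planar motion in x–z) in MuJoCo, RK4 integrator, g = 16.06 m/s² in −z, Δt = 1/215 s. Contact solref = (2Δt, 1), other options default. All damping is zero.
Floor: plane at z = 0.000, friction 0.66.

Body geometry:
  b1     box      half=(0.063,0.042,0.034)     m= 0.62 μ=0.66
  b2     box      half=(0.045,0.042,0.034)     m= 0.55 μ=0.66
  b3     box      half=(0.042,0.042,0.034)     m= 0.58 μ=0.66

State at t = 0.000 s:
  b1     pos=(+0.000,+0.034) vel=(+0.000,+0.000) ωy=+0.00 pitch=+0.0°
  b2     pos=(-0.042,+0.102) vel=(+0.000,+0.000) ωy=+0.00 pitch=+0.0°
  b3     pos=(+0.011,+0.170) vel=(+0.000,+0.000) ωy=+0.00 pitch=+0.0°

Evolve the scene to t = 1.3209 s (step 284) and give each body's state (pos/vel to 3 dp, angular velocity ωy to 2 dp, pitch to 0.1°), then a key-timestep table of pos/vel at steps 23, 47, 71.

State at t = 1.3209 s:
  b1     pos=(+0.000,+0.034) vel=(+0.000,+0.000) ωy=+0.00 pitch=+0.0°
  b2     pos=(-0.042,+0.102) vel=(+0.000,+0.000) ωy=+0.00 pitch=+0.0°
  b3     pos=(+0.117,+0.034) vel=(+0.000,+0.000) ωy=+0.00 pitch=+180.0°

Key-timestep trajectory:
   step    t(s)  b1.x    b1.z    b1.vx   b1.vz   b2.x    b2.z    b2.vx   b2.vz   b3.x    b3.z    b3.vx   b3.vz 
     23  0.1070   +0.000  +0.034  +0.000  +0.000   -0.042  +0.102  -0.001  +0.000   +0.024  +0.164  +0.267  -0.208
     47  0.2186   +0.000  +0.034  -0.001  +0.001   -0.042  +0.102  -0.001  +0.001   +0.065  +0.110  +0.491  +0.075
     71  0.3302   +0.000  +0.034  +0.000  +0.000   -0.042  +0.102  +0.000  +0.000   +0.123  +0.043  +0.535  -1.433


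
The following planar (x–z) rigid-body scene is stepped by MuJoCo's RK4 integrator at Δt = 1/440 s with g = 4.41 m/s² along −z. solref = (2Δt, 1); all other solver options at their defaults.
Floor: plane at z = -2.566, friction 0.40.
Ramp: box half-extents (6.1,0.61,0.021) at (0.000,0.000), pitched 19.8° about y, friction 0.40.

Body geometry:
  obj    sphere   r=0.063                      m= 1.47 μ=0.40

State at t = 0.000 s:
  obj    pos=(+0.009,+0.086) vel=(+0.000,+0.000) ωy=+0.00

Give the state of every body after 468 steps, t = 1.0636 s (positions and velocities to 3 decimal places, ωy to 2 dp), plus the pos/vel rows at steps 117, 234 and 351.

State at t = 1.0636 s:
  obj    pos=(+0.577,-0.118) vel=(+1.068,-0.384) ωy=+18.01

Key-timestep trajectory:
   step    t(s)  obj.x    obj.z    obj.vx   obj.vz 
    117  0.2659   +0.045  +0.073  +0.267  -0.096
    234  0.5318   +0.151  +0.035  +0.534  -0.192
    351  0.7977   +0.328  -0.029  +0.801  -0.288


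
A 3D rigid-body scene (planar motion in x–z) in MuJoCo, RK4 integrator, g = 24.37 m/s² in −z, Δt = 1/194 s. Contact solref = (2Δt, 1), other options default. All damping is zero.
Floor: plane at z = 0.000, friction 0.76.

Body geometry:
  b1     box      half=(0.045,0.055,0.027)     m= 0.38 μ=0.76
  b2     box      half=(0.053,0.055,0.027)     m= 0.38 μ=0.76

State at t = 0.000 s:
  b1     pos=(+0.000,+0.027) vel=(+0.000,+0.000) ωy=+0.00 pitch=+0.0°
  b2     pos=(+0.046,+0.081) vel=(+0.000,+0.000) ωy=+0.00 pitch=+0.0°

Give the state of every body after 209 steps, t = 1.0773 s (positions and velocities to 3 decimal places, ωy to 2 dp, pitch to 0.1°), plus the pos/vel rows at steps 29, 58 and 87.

State at t = 1.0773 s:
  b1     pos=(+0.000,+0.027) vel=(+0.000,+0.000) ωy=+0.00 pitch=+0.0°
  b2     pos=(+0.177,+0.027) vel=(+0.000,+0.000) ωy=+0.00 pitch=+180.0°

Key-timestep trajectory:
   step    t(s)  b1.x    b1.z    b1.vx   b1.vz   b2.x    b2.z    b2.vx   b2.vz 
     29  0.1495   +0.000  +0.027  -0.001  +0.000   +0.054  +0.079  +0.154  -0.049
     58  0.2990   +0.000  +0.027  +0.000  +0.000   +0.108  +0.058  +0.289  +0.109
     87  0.4485   +0.000  +0.027  +0.000  +0.000   +0.146  +0.054  +0.457  -0.195


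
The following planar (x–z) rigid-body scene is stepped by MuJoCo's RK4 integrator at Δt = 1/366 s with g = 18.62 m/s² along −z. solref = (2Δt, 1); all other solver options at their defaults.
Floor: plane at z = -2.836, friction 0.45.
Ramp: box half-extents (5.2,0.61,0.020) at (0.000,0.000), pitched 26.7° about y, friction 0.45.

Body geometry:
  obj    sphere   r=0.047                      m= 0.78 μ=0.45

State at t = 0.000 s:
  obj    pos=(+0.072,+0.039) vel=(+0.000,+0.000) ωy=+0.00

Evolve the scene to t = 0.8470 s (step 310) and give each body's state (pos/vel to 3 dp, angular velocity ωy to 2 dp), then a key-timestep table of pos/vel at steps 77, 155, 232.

State at t = 0.8470 s:
  obj    pos=(+1.987,-0.924) vel=(+4.522,-2.274) ωy=+107.68

Key-timestep trajectory:
   step    t(s)  obj.x    obj.z    obj.vx   obj.vz 
     77  0.2104   +0.190  -0.021  +1.123  -0.565
    155  0.4235   +0.551  -0.202  +2.261  -1.137
    232  0.6339   +1.145  -0.501  +3.384  -1.702


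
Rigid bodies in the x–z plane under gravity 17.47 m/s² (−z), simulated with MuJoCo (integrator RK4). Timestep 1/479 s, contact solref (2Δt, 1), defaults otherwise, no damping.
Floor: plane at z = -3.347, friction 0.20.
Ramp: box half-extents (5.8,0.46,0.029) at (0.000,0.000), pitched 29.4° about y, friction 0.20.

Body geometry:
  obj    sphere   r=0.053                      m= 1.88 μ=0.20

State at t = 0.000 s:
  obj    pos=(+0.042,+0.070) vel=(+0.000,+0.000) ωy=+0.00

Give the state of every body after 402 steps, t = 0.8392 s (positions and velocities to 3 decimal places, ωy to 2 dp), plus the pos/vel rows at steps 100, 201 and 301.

State at t = 0.8392 s:
  obj    pos=(+1.922,-0.989) vel=(+4.479,-2.524) ωy=+96.99

Key-timestep trajectory:
   step    t(s)  obj.x    obj.z    obj.vx   obj.vz 
    100  0.2088   +0.159  +0.005  +1.114  -0.628
    201  0.4196   +0.512  -0.194  +2.240  -1.262
    301  0.6284   +1.096  -0.523  +3.354  -1.890


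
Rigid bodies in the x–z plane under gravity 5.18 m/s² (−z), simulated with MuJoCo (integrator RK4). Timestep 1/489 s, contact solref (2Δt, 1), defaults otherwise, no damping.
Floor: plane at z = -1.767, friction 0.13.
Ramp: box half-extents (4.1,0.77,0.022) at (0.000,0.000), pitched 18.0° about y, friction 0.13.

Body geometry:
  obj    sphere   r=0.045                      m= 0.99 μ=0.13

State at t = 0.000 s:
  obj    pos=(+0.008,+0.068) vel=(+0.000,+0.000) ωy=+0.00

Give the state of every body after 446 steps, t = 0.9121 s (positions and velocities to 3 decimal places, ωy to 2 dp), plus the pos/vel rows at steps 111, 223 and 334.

State at t = 0.9121 s:
  obj    pos=(+0.460,-0.079) vel=(+0.992,-0.322) ωy=+23.17

Key-timestep trajectory:
   step    t(s)  obj.x    obj.z    obj.vx   obj.vz 
    111  0.2270   +0.036  +0.059  +0.247  -0.080
    223  0.4560   +0.121  +0.031  +0.496  -0.161
    334  0.6830   +0.262  -0.015  +0.743  -0.241


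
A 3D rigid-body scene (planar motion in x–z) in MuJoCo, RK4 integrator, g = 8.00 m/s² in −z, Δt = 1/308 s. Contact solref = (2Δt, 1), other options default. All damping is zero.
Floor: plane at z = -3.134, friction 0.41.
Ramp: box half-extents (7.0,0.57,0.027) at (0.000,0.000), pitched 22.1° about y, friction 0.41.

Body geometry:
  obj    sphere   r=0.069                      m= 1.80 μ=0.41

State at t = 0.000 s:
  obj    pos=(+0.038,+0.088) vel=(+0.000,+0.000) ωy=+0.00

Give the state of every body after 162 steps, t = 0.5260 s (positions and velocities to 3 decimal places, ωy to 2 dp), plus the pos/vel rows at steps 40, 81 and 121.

State at t = 0.5260 s:
  obj    pos=(+0.314,-0.024) vel=(+1.048,-0.425) ωy=+16.38

Key-timestep trajectory:
   step    t(s)  obj.x    obj.z    obj.vx   obj.vz 
     40  0.1299   +0.055  +0.081  +0.259  -0.105
     81  0.2630   +0.107  +0.060  +0.524  -0.213
    121  0.3929   +0.192  +0.026  +0.783  -0.318


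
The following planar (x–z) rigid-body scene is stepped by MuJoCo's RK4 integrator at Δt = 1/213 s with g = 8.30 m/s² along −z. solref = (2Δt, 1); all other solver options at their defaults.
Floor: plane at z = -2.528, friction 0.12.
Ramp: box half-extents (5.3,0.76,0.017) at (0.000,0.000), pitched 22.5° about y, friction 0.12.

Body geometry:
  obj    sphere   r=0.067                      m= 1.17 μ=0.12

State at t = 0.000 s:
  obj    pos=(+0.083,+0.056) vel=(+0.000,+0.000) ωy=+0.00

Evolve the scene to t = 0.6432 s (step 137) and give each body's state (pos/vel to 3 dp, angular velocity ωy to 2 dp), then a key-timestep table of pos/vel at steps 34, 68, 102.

State at t = 0.6432 s:
  obj    pos=(+0.517,-0.123) vel=(+1.348,-0.559) ωy=+21.77

Key-timestep trajectory:
   step    t(s)  obj.x    obj.z    obj.vx   obj.vz 
     34  0.1596   +0.110  +0.045  +0.336  -0.135
     68  0.3192   +0.190  +0.012  +0.669  -0.277
    102  0.4789   +0.324  -0.043  +1.004  -0.416


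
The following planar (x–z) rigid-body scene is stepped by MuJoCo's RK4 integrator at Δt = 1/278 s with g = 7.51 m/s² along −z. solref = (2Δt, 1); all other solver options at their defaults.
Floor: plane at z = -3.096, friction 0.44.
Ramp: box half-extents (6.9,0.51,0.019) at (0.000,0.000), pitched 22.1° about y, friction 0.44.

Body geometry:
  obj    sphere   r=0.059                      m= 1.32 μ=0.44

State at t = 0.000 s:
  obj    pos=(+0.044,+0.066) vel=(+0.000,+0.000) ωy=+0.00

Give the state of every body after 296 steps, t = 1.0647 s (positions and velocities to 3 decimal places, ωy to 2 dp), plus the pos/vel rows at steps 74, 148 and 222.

State at t = 1.0647 s:
  obj    pos=(+1.104,-0.364) vel=(+1.991,-0.808) ωy=+36.42

Key-timestep trajectory:
   step    t(s)  obj.x    obj.z    obj.vx   obj.vz 
     74  0.2662   +0.110  +0.039  +0.498  -0.202
    148  0.5324   +0.309  -0.041  +0.996  -0.404
    222  0.7986   +0.640  -0.176  +1.493  -0.606


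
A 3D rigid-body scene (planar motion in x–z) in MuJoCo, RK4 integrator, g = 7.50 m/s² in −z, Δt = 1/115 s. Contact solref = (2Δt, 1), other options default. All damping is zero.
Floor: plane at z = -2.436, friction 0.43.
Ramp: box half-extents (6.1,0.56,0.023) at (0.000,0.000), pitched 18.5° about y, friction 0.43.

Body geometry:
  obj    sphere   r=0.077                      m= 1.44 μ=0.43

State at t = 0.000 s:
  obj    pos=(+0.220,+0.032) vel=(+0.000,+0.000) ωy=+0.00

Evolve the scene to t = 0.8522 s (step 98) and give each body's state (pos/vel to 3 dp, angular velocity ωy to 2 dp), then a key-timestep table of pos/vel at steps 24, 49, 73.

State at t = 0.8522 s:
  obj    pos=(+0.805,-0.164) vel=(+1.374,-0.460) ωy=+18.81

Key-timestep trajectory:
   step    t(s)  obj.x    obj.z    obj.vx   obj.vz 
     24  0.2087   +0.255  +0.020  +0.337  -0.113
     49  0.4261   +0.366  -0.017  +0.687  -0.230
     73  0.6348   +0.545  -0.077  +1.023  -0.342


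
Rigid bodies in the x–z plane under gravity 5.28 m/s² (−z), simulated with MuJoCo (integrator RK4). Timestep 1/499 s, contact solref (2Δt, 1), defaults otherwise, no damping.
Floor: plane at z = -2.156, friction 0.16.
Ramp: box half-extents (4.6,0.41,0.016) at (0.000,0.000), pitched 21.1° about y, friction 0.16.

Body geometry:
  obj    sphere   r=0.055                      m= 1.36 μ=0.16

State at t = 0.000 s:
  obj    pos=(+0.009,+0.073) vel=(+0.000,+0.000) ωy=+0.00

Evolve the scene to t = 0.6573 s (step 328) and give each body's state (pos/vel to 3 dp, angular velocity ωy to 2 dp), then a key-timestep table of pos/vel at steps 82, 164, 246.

State at t = 0.6573 s:
  obj    pos=(+0.283,-0.033) vel=(+0.833,-0.321) ωy=+16.22

Key-timestep trajectory:
   step    t(s)  obj.x    obj.z    obj.vx   obj.vz 
     82  0.1643   +0.026  +0.066  +0.208  -0.080
    164  0.3287   +0.077  +0.046  +0.416  -0.161
    246  0.4930   +0.163  +0.013  +0.624  -0.241


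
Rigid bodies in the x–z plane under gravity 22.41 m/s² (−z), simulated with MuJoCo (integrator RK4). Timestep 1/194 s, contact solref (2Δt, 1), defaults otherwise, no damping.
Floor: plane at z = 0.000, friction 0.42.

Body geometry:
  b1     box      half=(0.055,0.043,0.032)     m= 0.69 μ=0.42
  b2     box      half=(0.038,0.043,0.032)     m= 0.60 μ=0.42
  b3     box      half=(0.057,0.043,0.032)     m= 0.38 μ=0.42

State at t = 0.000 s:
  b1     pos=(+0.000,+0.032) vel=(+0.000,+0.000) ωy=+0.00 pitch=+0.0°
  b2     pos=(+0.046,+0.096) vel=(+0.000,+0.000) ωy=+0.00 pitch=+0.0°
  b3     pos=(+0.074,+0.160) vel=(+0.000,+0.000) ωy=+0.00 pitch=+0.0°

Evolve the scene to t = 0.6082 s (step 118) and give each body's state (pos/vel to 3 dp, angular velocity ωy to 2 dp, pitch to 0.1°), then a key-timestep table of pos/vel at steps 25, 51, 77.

State at t = 0.6082 s:
  b1     pos=(+0.000,+0.032) vel=(+0.000,+0.000) ωy=+0.00 pitch=+0.0°
  b2     pos=(+0.101,+0.038) vel=(+0.000,+0.000) ωy=+0.00 pitch=+90.0°
  b3     pos=(+0.282,+0.032) vel=(+0.000,+0.000) ωy=+0.00 pitch=+180.0°

Key-timestep trajectory:
   step    t(s)  b1.x    b1.z    b1.vx   b1.vz   b2.x    b2.z    b2.vx   b2.vz   b3.x    b3.z    b3.vx   b3.vz 
     25  0.1289   +0.000  +0.032  +0.000  +0.000   +0.050  +0.097  +0.068  +0.012   +0.084  +0.157  +0.197  -0.060
     51  0.2629   +0.000  +0.032  -0.001  +0.000   +0.079  +0.086  +0.446  -0.486   +0.149  +0.098  +0.696  -1.368
     77  0.3969   +0.000  +0.032  +0.000  +0.000   +0.101  +0.038  -0.001  +0.003   +0.245  +0.059  +0.717  -0.351


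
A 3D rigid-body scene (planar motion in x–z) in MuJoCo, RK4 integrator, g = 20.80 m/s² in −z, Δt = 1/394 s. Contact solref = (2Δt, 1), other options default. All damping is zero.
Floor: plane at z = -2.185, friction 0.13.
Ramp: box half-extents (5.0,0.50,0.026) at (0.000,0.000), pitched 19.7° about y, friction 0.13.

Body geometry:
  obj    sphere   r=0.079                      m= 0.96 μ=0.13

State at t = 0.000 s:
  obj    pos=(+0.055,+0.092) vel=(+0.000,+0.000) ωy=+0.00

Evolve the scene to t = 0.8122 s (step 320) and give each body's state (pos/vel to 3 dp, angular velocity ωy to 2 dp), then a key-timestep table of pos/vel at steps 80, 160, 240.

State at t = 0.8122 s:
  obj    pos=(+1.610,-0.465) vel=(+3.830,-1.371) ωy=+51.48

Key-timestep trajectory:
   step    t(s)  obj.x    obj.z    obj.vx   obj.vz 
     80  0.2030   +0.152  +0.057  +0.958  -0.343
    160  0.4061   +0.444  -0.047  +1.915  -0.686
    240  0.6091   +0.930  -0.221  +2.872  -1.028


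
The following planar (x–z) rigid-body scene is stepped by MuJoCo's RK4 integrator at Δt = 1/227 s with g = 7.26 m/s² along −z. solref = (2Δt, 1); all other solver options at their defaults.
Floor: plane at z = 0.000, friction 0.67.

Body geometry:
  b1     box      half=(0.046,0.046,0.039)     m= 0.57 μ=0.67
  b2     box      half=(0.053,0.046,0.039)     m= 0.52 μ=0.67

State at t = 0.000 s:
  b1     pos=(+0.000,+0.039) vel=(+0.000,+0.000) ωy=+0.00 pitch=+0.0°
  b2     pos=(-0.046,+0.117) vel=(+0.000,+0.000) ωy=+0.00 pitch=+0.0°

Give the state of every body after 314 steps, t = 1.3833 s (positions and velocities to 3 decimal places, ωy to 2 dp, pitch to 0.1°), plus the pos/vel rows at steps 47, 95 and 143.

State at t = 1.3833 s:
  b1     pos=(+0.000,+0.039) vel=(+0.000,+0.000) ωy=+0.00 pitch=+0.0°
  b2     pos=(-0.095,+0.053) vel=(+0.000,+0.000) ωy=+0.00 pitch=-90.0°

Key-timestep trajectory:
   step    t(s)  b1.x    b1.z    b1.vx   b1.vz   b2.x    b2.z    b2.vx   b2.vz 
     47  0.2070   +0.000  +0.039  +0.000  +0.000   -0.047  +0.117  -0.006  +0.000
     95  0.4185   +0.000  +0.039  +0.000  +0.000   -0.050  +0.117  -0.043  -0.005
    143  0.6300   +0.000  +0.039  +0.000  +0.000   -0.076  +0.102  -0.221  -0.269


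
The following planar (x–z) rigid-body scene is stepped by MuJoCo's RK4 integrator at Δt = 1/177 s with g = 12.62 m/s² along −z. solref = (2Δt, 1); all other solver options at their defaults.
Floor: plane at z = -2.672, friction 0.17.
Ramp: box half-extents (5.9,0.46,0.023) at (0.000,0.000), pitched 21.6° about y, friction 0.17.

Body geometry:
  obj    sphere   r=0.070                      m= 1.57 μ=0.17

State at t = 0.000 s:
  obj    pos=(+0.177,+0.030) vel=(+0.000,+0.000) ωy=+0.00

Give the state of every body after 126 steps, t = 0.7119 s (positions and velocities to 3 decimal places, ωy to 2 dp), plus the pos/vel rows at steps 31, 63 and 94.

State at t = 0.7119 s:
  obj    pos=(+0.959,-0.280) vel=(+2.197,-0.870) ωy=+33.73

Key-timestep trajectory:
   step    t(s)  obj.x    obj.z    obj.vx   obj.vz 
     31  0.1751   +0.224  +0.011  +0.541  -0.214
     63  0.3559   +0.373  -0.047  +1.098  -0.435
     94  0.5311   +0.612  -0.142  +1.639  -0.649


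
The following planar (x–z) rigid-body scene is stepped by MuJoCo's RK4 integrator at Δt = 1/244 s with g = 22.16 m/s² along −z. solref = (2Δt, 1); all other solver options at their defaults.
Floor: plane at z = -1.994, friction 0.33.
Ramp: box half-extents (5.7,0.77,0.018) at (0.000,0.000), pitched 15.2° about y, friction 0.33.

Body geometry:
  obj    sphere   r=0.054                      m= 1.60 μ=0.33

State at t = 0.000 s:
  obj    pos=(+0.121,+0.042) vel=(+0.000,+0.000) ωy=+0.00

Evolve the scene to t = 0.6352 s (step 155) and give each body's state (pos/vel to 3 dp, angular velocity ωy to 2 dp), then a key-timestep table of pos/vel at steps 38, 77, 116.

State at t = 0.6352 s:
  obj    pos=(+0.929,-0.178) vel=(+2.544,-0.691) ωy=+48.81

Key-timestep trajectory:
   step    t(s)  obj.x    obj.z    obj.vx   obj.vz 
     38  0.1557   +0.170  +0.029  +0.624  -0.169
     77  0.3156   +0.320  -0.012  +1.264  -0.343
    116  0.4754   +0.574  -0.081  +1.904  -0.517


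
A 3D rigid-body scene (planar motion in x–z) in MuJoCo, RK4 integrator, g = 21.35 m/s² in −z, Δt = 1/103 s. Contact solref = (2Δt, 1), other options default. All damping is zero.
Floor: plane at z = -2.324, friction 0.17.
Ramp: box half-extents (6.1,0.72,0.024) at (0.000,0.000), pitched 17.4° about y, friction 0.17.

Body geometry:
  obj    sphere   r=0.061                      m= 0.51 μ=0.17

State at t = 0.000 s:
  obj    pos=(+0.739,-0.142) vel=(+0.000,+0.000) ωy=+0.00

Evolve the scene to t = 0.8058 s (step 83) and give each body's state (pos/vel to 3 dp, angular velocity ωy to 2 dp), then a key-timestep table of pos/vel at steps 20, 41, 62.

State at t = 0.8058 s:
  obj    pos=(+2.152,-0.585) vel=(+3.506,-1.099) ωy=+60.21

Key-timestep trajectory:
   step    t(s)  obj.x    obj.z    obj.vx   obj.vz 
     20  0.1942   +0.821  -0.168  +0.845  -0.265
     41  0.3981   +1.084  -0.251  +1.732  -0.543
     62  0.6019   +1.527  -0.390  +2.619  -0.821


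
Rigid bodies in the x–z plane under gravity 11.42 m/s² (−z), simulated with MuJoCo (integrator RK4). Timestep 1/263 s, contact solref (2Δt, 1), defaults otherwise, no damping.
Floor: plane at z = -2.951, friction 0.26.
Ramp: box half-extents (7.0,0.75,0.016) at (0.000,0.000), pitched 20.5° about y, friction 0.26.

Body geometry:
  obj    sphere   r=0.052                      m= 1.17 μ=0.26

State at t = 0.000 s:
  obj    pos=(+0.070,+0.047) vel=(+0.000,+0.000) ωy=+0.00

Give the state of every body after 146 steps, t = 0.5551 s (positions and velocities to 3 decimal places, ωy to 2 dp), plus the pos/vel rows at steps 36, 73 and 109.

State at t = 0.5551 s:
  obj    pos=(+0.482,-0.108) vel=(+1.485,-0.555) ωy=+30.49

Key-timestep trajectory:
   step    t(s)  obj.x    obj.z    obj.vx   obj.vz 
     36  0.1369   +0.095  +0.037  +0.366  -0.137
     73  0.2776   +0.173  +0.008  +0.743  -0.278
    109  0.4144   +0.300  -0.039  +1.109  -0.415


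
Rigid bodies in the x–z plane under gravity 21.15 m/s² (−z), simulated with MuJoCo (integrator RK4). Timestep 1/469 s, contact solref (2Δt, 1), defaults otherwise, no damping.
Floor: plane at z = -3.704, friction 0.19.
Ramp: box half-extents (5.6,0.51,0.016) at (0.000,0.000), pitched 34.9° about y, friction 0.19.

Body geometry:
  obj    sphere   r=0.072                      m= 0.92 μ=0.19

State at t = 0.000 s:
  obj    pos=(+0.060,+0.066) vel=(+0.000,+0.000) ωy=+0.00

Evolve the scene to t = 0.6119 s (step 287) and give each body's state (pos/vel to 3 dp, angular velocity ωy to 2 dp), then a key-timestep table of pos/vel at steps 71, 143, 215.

State at t = 0.6119 s:
  obj    pos=(+1.413,-0.878) vel=(+4.422,-3.079) ωy=+70.00

Key-timestep trajectory:
   step    t(s)  obj.x    obj.z    obj.vx   obj.vz 
     71  0.1514   +0.143  +0.008  +1.095  -0.763
    143  0.3049   +0.396  -0.169  +2.212  -1.517
    215  0.4584   +0.819  -0.464  +3.315  -2.304


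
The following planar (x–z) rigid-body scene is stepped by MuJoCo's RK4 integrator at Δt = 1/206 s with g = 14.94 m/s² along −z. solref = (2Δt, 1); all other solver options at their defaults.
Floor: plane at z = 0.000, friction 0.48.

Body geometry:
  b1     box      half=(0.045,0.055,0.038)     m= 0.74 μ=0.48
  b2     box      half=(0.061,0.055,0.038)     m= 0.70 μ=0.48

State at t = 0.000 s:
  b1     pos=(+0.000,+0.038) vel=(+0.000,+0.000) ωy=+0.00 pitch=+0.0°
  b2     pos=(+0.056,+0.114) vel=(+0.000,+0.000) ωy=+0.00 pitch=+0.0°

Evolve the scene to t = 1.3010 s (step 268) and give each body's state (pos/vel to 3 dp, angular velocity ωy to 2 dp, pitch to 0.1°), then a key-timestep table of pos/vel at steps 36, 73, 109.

State at t = 1.3010 s:
  b1     pos=(+0.000,+0.038) vel=(+0.000,+0.000) ωy=+0.00 pitch=+0.0°
  b2     pos=(+0.116,+0.061) vel=(+0.000,+0.000) ωy=+0.00 pitch=+90.0°

Key-timestep trajectory:
   step    t(s)  b1.x    b1.z    b1.vx   b1.vz   b2.x    b2.z    b2.vx   b2.vz 
     36  0.1748   +0.000  +0.038  +0.000  +0.000   +0.087  +0.080  +0.305  -0.824
     73  0.3544   +0.000  +0.038  +0.000  +0.000   +0.137  +0.070  -0.009  -0.002
    109  0.5291   +0.000  +0.038  +0.000  +0.000   +0.111  +0.064  +0.036  -0.015


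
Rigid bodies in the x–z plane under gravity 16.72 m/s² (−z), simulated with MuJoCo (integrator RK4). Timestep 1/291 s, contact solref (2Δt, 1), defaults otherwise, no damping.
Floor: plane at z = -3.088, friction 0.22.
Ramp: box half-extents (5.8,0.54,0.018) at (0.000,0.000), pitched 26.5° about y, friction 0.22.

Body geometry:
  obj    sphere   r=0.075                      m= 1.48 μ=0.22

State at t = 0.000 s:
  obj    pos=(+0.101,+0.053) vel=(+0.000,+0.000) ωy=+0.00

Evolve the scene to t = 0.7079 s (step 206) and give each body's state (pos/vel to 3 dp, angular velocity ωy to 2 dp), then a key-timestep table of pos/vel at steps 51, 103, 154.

State at t = 0.7079 s:
  obj    pos=(+1.296,-0.542) vel=(+3.376,-1.683) ωy=+50.29

Key-timestep trajectory:
   step    t(s)  obj.x    obj.z    obj.vx   obj.vz 
     51  0.1753   +0.175  +0.017  +0.836  -0.417
    103  0.3540   +0.400  -0.096  +1.688  -0.842
    154  0.5292   +0.769  -0.280  +2.524  -1.258


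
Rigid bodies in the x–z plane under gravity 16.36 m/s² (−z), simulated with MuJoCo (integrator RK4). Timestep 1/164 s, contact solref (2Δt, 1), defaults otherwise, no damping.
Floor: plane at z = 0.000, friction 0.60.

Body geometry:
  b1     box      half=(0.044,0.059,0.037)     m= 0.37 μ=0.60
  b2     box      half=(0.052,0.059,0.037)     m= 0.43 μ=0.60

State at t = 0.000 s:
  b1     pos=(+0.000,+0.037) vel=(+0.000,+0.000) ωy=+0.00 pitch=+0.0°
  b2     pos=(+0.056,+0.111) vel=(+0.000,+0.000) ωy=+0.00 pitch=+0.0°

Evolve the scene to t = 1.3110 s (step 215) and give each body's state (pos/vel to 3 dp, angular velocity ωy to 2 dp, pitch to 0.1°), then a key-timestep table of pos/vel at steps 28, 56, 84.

State at t = 1.3110 s:
  b1     pos=(+0.000,+0.037) vel=(+0.000,+0.000) ωy=+0.00 pitch=+0.0°
  b2     pos=(+0.106,+0.052) vel=(+0.000,+0.000) ωy=+0.00 pitch=+90.0°

Key-timestep trajectory:
   step    t(s)  b1.x    b1.z    b1.vx   b1.vz   b2.x    b2.z    b2.vx   b2.vz 
     28  0.1707   +0.000  +0.037  +0.000  +0.000   +0.092  +0.058  +0.388  -0.982
     56  0.3415   +0.000  +0.037  +0.000  +0.000   +0.132  +0.063  -0.014  -0.003
     84  0.5122   +0.000  +0.037  +0.000  +0.000   +0.101  +0.054  -0.009  +0.063
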